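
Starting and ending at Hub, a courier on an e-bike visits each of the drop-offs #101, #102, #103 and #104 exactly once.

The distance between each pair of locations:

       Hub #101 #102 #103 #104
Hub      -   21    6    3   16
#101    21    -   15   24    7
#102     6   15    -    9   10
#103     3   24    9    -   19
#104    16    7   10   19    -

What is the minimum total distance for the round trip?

There are 12 distinct closed tours to check (reversals are equivalent).
Hub-#101-#102-#103-#104-Hub: 21+15+9+19+16 = 80
Hub-#101-#102-#104-#103-Hub: 21+15+10+19+3 = 68
Hub-#101-#103-#102-#104-Hub: 21+24+9+10+16 = 80
Hub-#101-#103-#104-#102-Hub: 21+24+19+10+6 = 80
Hub-#101-#104-#102-#103-Hub: 21+7+10+9+3 = 50
Hub-#101-#104-#103-#102-Hub: 21+7+19+9+6 = 62
Hub-#102-#101-#103-#104-Hub: 6+15+24+19+16 = 80
Hub-#102-#101-#104-#103-Hub: 6+15+7+19+3 = 50
Hub-#102-#103-#101-#104-Hub: 6+9+24+7+16 = 62
Hub-#102-#104-#101-#103-Hub: 6+10+7+24+3 = 50
Hub-#103-#101-#102-#104-Hub: 3+24+15+10+16 = 68
Hub-#103-#102-#101-#104-Hub: 3+9+15+7+16 = 50
The minimum is 50.
One optimal route: Hub → #101 → #104 → #102 → #103 → Hub (or its reverse).

Shortest round trip = 50.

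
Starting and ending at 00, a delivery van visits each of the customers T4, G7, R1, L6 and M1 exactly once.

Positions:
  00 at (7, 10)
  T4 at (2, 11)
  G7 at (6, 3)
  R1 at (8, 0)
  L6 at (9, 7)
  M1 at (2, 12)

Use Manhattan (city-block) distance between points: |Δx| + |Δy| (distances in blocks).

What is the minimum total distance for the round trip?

38 blocks — the shortest possible round trip.

There are 60 distinct closed tours to check (reversals are equivalent).
00-T4-G7-R1-L6-M1-00: 6+12+5+8+12+7 = 50
00-T4-G7-R1-M1-L6-00: 6+12+5+18+12+5 = 58
00-T4-G7-L6-R1-M1-00: 6+12+7+8+18+7 = 58
00-T4-G7-L6-M1-R1-00: 6+12+7+12+18+11 = 66
00-T4-G7-M1-R1-L6-00: 6+12+13+18+8+5 = 62
00-T4-G7-M1-L6-R1-00: 6+12+13+12+8+11 = 62
00-T4-R1-G7-L6-M1-00: 6+17+5+7+12+7 = 54
00-T4-R1-G7-M1-L6-00: 6+17+5+13+12+5 = 58
00-T4-R1-L6-G7-M1-00: 6+17+8+7+13+7 = 58
00-T4-R1-L6-M1-G7-00: 6+17+8+12+13+8 = 64
00-T4-R1-M1-G7-L6-00: 6+17+18+13+7+5 = 66
00-T4-R1-M1-L6-G7-00: 6+17+18+12+7+8 = 68
00-T4-L6-G7-R1-M1-00: 6+11+7+5+18+7 = 54
00-T4-L6-G7-M1-R1-00: 6+11+7+13+18+11 = 66
… (46 more)
00-T4-M1-G7-R1-L6-00: 6+1+13+5+8+5 = 38  ← best
The minimum is 38.
One optimal route: 00 → T4 → M1 → G7 → R1 → L6 → 00 (or its reverse).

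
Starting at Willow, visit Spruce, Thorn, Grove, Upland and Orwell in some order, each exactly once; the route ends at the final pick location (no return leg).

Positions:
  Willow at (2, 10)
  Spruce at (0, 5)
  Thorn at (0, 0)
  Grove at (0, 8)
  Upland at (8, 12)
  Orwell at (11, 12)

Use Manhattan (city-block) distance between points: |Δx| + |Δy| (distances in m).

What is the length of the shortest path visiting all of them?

Minimum one-way distance = 34 m.

There are 5! = 120 possible orderings.
Willow - Spruce - Thorn - Grove - Upland - Orwell: 7+5+8+12+3 = 35
Willow - Spruce - Thorn - Grove - Orwell - Upland: 7+5+8+15+3 = 38
Willow - Spruce - Thorn - Upland - Grove - Orwell: 7+5+20+12+15 = 59
Willow - Spruce - Thorn - Upland - Orwell - Grove: 7+5+20+3+15 = 50
Willow - Spruce - Thorn - Orwell - Grove - Upland: 7+5+23+15+12 = 62
Willow - Spruce - Thorn - Orwell - Upland - Grove: 7+5+23+3+12 = 50
Willow - Spruce - Grove - Thorn - Upland - Orwell: 7+3+8+20+3 = 41
Willow - Spruce - Grove - Thorn - Orwell - Upland: 7+3+8+23+3 = 44
Willow - Spruce - Grove - Upland - Thorn - Orwell: 7+3+12+20+23 = 65
Willow - Spruce - Grove - Upland - Orwell - Thorn: 7+3+12+3+23 = 48
Willow - Spruce - Grove - Orwell - Thorn - Upland: 7+3+15+23+20 = 68
Willow - Spruce - Grove - Orwell - Upland - Thorn: 7+3+15+3+20 = 48
Willow - Spruce - Upland - Thorn - Grove - Orwell: 7+15+20+8+15 = 65
Willow - Spruce - Upland - Thorn - Orwell - Grove: 7+15+20+23+15 = 80
… (106 more)
Willow - Upland - Orwell - Grove - Spruce - Thorn: 8+3+15+3+5 = 34  ← best
The minimum is 34.
One shortest path: Willow → Upland → Orwell → Grove → Spruce → Thorn.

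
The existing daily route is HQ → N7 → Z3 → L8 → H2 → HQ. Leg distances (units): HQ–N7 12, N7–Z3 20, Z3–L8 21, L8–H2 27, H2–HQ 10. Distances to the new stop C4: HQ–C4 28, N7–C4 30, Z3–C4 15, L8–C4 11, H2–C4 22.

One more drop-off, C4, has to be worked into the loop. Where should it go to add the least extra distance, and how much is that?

Insertion cost between consecutive stops i–j is d(i,C4) + d(C4,j) − d(i,j):
  between HQ and N7: 28 + 30 − 12 = 46
  between N7 and Z3: 30 + 15 − 20 = 25
  between Z3 and L8: 15 + 11 − 21 = 5
  between L8 and H2: 11 + 22 − 27 = 6
  between H2 and HQ: 22 + 28 − 10 = 40
Cheapest insertion is between Z3 and L8, adding 5.
New total = 90 + 5 = 95.

Minimum extra distance: 5, inserting C4 between Z3 and L8.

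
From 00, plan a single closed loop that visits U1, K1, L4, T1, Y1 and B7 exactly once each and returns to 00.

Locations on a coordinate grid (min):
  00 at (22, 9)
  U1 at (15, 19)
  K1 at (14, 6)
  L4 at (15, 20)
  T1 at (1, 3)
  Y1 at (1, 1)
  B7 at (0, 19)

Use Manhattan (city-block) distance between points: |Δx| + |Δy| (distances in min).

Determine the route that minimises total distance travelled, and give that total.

Minimum total distance: 82 min.

00 - U1 - K1 - L4 - T1 - Y1 - B7 - 00: 17+14+15+31+2+19+32 = 130
00 - U1 - K1 - L4 - T1 - B7 - Y1 - 00: 17+14+15+31+17+19+29 = 142
00 - U1 - K1 - L4 - Y1 - T1 - B7 - 00: 17+14+15+33+2+17+32 = 130
00 - U1 - K1 - L4 - Y1 - B7 - T1 - 00: 17+14+15+33+19+17+27 = 142
00 - U1 - K1 - L4 - B7 - T1 - Y1 - 00: 17+14+15+16+17+2+29 = 110
00 - U1 - K1 - L4 - B7 - Y1 - T1 - 00: 17+14+15+16+19+2+27 = 110
00 - U1 - K1 - T1 - L4 - Y1 - B7 - 00: 17+14+16+31+33+19+32 = 162
00 - U1 - K1 - T1 - L4 - B7 - Y1 - 00: 17+14+16+31+16+19+29 = 142
… (352 more)
00 - U1 - L4 - B7 - T1 - Y1 - K1 - 00: 17+1+16+17+2+18+11 = 82  ← best
The minimum is 82.
One optimal route: 00 → U1 → L4 → B7 → T1 → Y1 → K1 → 00 (or its reverse).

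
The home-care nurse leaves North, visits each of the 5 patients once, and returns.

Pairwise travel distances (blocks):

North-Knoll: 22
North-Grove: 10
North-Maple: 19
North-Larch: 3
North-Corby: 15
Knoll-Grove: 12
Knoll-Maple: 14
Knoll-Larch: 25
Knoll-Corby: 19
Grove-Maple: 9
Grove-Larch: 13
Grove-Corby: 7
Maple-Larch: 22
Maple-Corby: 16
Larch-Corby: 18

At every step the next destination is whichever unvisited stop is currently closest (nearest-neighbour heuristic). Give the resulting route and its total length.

From North: distances to unvisited — Larch=3, Grove=10, Corby=15, Maple=19, Knoll=22. Nearest is Larch (3).
From Larch: distances to unvisited — Grove=13, Corby=18, Maple=22, Knoll=25. Nearest is Grove (13).
From Grove: distances to unvisited — Corby=7, Maple=9, Knoll=12. Nearest is Corby (7).
From Corby: distances to unvisited — Maple=16, Knoll=19. Nearest is Maple (16).
From Maple: distances to unvisited — Knoll=14. Nearest is Knoll (14).
Return Knoll→North: 22.
Total = 3 + 13 + 7 + 16 + 14 + 22 = 75.

75 blocks along North → Larch → Grove → Corby → Maple → Knoll → North.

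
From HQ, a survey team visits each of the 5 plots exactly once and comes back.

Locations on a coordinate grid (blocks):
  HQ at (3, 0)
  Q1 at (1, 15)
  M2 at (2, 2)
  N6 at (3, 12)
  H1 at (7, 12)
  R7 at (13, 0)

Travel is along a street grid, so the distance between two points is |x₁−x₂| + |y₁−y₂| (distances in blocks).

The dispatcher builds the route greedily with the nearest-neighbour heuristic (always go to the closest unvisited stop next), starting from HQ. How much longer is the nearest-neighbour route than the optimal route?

10 blocks longer than the optimal tour.

From HQ: M2=3, R7=10, N6=12, H1=16, Q1=17 → choose M2 (3).
From M2: N6=11, R7=13, Q1=14, H1=15 → choose N6 (11).
From N6: H1=4, Q1=5, R7=22 → choose H1 (4).
From H1: Q1=9, R7=18 → choose Q1 (9).
From Q1: R7=27 → choose R7 (27).
NN route HQ → M2 → N6 → H1 → Q1 → R7 → HQ costs 64.
Optimal: HQ → M2 → Q1 → N6 → H1 → R7 → HQ costs 54 (by enumerating all 60 distinct tours).
Excess = 64 − 54 = 10.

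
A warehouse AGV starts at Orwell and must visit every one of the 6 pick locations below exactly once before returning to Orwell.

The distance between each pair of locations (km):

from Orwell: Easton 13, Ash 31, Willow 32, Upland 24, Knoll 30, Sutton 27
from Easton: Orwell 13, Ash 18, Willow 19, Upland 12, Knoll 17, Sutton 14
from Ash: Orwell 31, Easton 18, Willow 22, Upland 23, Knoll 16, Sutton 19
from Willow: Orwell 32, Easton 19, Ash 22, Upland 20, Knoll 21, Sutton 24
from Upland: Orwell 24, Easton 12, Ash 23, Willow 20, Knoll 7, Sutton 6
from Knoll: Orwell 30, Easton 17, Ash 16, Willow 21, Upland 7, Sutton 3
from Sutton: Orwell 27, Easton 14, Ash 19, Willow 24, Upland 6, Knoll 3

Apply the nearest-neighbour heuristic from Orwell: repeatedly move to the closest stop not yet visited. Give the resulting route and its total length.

Orwell → [Easton:13 / Upland:24 / Sutton:27 / Knoll:30 / Ash:31 / Willow:32] → Easton (13)
Easton → [Upland:12 / Sutton:14 / Knoll:17 / Ash:18 / Willow:19] → Upland (12)
Upland → [Sutton:6 / Knoll:7 / Willow:20 / Ash:23] → Sutton (6)
Sutton → [Knoll:3 / Ash:19 / Willow:24] → Knoll (3)
Knoll → [Ash:16 / Willow:21] → Ash (16)
Ash → [Willow:22] → Willow (22)
Return Willow→Orwell: 32.
Total = 13 + 12 + 6 + 3 + 16 + 22 + 32 = 104.

104 km along Orwell → Easton → Upland → Sutton → Knoll → Ash → Willow → Orwell.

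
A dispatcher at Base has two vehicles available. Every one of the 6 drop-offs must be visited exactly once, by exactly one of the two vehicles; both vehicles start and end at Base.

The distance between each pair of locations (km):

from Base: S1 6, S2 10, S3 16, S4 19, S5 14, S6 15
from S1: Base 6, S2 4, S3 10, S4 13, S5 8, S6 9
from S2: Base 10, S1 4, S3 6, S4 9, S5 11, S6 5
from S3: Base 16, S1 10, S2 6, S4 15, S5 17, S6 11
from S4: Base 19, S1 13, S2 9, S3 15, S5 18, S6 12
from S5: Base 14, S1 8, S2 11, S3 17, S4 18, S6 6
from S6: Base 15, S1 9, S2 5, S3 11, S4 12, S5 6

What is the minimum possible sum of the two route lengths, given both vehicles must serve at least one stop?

There are 2^5 − 1 = 31 ways to divide the 6 stops into two non-empty groups. For each, the best each vehicle can do is its own shortest tour through its group:
  {S1} + {S2, S3, S4, S5, S6}: 12 + 63 = 75
  {S2} + {S1, S3, S4, S5, S6}: 20 + 63 = 83
  {S1, S2} + {S3, S4, S5, S6}: 20 + 63 = 83
  {S3} + {S1, S2, S4, S5, S6}: 32 + 51 = 83
  {S1, S3} + {S2, S4, S5, S6}: 32 + 51 = 83
  {S2, S3} + {S1, S4, S5, S6}: 32 + 51 = 83
  … (31 splits in total)
Best: vehicle 1 Base → S1 → Base = 12; vehicle 2 Base → S2 → S3 → S4 → S6 → S5 → Base = 63; combined 75.

75 km — the smallest possible combined total.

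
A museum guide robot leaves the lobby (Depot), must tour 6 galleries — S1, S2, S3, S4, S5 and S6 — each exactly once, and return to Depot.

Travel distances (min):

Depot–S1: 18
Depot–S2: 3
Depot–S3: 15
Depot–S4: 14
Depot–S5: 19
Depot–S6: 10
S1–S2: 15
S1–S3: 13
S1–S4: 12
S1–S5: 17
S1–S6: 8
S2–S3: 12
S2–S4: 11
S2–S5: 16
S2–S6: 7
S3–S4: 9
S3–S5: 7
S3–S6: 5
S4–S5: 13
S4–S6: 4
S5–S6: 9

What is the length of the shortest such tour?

With 6 stops there are 6!/2 = 360 distinct round trips (a route and its reverse cost the same).
Depot - S1 - S2 - S3 - S4 - S5 - S6 - Depot: 18+15+12+9+13+9+10 = 86
Depot - S1 - S2 - S3 - S4 - S6 - S5 - Depot: 18+15+12+9+4+9+19 = 86
Depot - S1 - S2 - S3 - S5 - S4 - S6 - Depot: 18+15+12+7+13+4+10 = 79
Depot - S1 - S2 - S3 - S5 - S6 - S4 - Depot: 18+15+12+7+9+4+14 = 79
Depot - S1 - S2 - S3 - S6 - S4 - S5 - Depot: 18+15+12+5+4+13+19 = 86
Depot - S1 - S2 - S3 - S6 - S5 - S4 - Depot: 18+15+12+5+9+13+14 = 86
Depot - S1 - S2 - S4 - S3 - S5 - S6 - Depot: 18+15+11+9+7+9+10 = 79
Depot - S1 - S2 - S4 - S3 - S6 - S5 - Depot: 18+15+11+9+5+9+19 = 86
… (352 more)
Depot - S1 - S3 - S5 - S4 - S6 - S2 - Depot: 18+13+7+13+4+7+3 = 65  ← best
The minimum is 65.
One optimal route: Depot → S1 → S3 → S5 → S4 → S6 → S2 → Depot (or its reverse).

Shortest round trip = 65 min.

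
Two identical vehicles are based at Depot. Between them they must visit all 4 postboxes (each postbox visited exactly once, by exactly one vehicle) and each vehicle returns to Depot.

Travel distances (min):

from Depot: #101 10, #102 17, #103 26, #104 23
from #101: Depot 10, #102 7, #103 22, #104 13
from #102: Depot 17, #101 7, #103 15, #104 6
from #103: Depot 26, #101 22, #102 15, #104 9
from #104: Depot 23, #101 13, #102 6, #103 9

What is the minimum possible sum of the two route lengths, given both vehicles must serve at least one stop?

There are 2^3 − 1 = 7 ways to divide the 4 stops into two non-empty groups. For each, the best each vehicle can do is its own shortest tour through its group:
  {#101} + {#102, #103, #104}: 20 + 58 = 78
  {#102} + {#101, #103, #104}: 34 + 58 = 92
  {#101, #102} + {#103, #104}: 34 + 58 = 92
  {#103} + {#101, #102, #104}: 52 + 46 = 98
  {#101, #103} + {#102, #104}: 58 + 46 = 104
  {#102, #103} + {#101, #104}: 58 + 46 = 104
  … (7 splits in total)
Best: vehicle 1 Depot → #101 → Depot = 20; vehicle 2 Depot → #102 → #104 → #103 → Depot = 58; combined 78.

78 min — the smallest possible combined total.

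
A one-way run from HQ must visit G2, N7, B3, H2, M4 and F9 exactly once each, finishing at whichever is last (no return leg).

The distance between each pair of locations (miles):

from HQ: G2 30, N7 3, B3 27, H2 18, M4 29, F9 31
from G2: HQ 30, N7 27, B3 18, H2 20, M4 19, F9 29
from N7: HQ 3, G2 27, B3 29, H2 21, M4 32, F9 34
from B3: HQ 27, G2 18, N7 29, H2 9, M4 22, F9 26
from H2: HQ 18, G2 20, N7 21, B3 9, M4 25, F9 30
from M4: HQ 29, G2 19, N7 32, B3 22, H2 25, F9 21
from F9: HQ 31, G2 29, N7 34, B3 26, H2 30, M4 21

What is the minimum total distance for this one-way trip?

There are 6! = 720 possible orderings.
HQ→G2→N7→B3→H2→M4→F9: 30+27+29+9+25+21 = 141
HQ→G2→N7→B3→H2→F9→M4: 30+27+29+9+30+21 = 146
HQ→G2→N7→B3→M4→H2→F9: 30+27+29+22+25+30 = 163
HQ→G2→N7→B3→M4→F9→H2: 30+27+29+22+21+30 = 159
HQ→G2→N7→B3→F9→H2→M4: 30+27+29+26+30+25 = 167
HQ→G2→N7→B3→F9→M4→H2: 30+27+29+26+21+25 = 158
HQ→G2→N7→H2→B3→M4→F9: 30+27+21+9+22+21 = 130
HQ→G2→N7→H2→B3→F9→M4: 30+27+21+9+26+21 = 134
… (712 more)
HQ→N7→H2→B3→G2→M4→F9: 3+21+9+18+19+21 = 91  ← best
The minimum is 91.
One shortest path: HQ → N7 → H2 → B3 → G2 → M4 → F9.

Minimum one-way distance = 91 miles.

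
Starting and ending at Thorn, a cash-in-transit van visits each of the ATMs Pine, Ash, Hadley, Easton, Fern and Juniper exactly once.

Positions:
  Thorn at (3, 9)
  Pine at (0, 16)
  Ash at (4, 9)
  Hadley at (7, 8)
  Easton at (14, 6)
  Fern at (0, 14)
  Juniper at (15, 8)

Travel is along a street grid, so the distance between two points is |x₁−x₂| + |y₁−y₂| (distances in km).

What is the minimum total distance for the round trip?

With 6 stops there are 6!/2 = 360 distinct round trips (a route and its reverse cost the same).
Thorn - Pine - Ash - Hadley - Easton - Fern - Juniper - Thorn: 10+11+4+9+22+21+13 = 90
Thorn - Pine - Ash - Hadley - Easton - Juniper - Fern - Thorn: 10+11+4+9+3+21+8 = 66
Thorn - Pine - Ash - Hadley - Fern - Easton - Juniper - Thorn: 10+11+4+13+22+3+13 = 76
Thorn - Pine - Ash - Hadley - Fern - Juniper - Easton - Thorn: 10+11+4+13+21+3+14 = 76
Thorn - Pine - Ash - Hadley - Juniper - Easton - Fern - Thorn: 10+11+4+8+3+22+8 = 66
Thorn - Pine - Ash - Hadley - Juniper - Fern - Easton - Thorn: 10+11+4+8+21+22+14 = 90
Thorn - Pine - Ash - Easton - Hadley - Fern - Juniper - Thorn: 10+11+13+9+13+21+13 = 90
Thorn - Pine - Ash - Easton - Hadley - Juniper - Fern - Thorn: 10+11+13+9+8+21+8 = 80
… (352 more)
Thorn - Pine - Fern - Ash - Hadley - Easton - Juniper - Thorn: 10+2+9+4+9+3+13 = 50  ← best
The minimum is 50.
One optimal route: Thorn → Pine → Fern → Ash → Hadley → Easton → Juniper → Thorn (or its reverse).

50 km — the shortest possible round trip.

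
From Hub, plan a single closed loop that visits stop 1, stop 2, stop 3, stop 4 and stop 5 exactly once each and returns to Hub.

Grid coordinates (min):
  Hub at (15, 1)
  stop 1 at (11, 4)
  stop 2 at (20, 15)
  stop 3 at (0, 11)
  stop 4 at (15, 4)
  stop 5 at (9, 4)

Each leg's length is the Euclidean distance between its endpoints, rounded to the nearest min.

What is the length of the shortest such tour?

Hub → stop 1 → stop 2 → stop 3 → stop 4 → stop 5 → Hub: 5+14+20+17+6+7 = 69
Hub → stop 1 → stop 2 → stop 3 → stop 5 → stop 4 → Hub: 5+14+20+11+6+3 = 59
Hub → stop 1 → stop 2 → stop 4 → stop 3 → stop 5 → Hub: 5+14+12+17+11+7 = 66
Hub → stop 1 → stop 2 → stop 4 → stop 5 → stop 3 → Hub: 5+14+12+6+11+18 = 66
Hub → stop 1 → stop 2 → stop 5 → stop 3 → stop 4 → Hub: 5+14+16+11+17+3 = 66
Hub → stop 1 → stop 2 → stop 5 → stop 4 → stop 3 → Hub: 5+14+16+6+17+18 = 76
Hub → stop 1 → stop 3 → stop 2 → stop 4 → stop 5 → Hub: 5+13+20+12+6+7 = 63
Hub → stop 1 → stop 3 → stop 2 → stop 5 → stop 4 → Hub: 5+13+20+16+6+3 = 63
Hub → stop 1 → stop 3 → stop 4 → stop 2 → stop 5 → Hub: 5+13+17+12+16+7 = 70
Hub → stop 1 → stop 3 → stop 4 → stop 5 → stop 2 → Hub: 5+13+17+6+16+15 = 72
Hub → stop 1 → stop 3 → stop 5 → stop 2 → stop 4 → Hub: 5+13+11+16+12+3 = 60
Hub → stop 1 → stop 3 → stop 5 → stop 4 → stop 2 → Hub: 5+13+11+6+12+15 = 62
Hub → stop 1 → stop 4 → stop 2 → stop 3 → stop 5 → Hub: 5+4+12+20+11+7 = 59
Hub → stop 1 → stop 4 → stop 2 → stop 5 → stop 3 → Hub: 5+4+12+16+11+18 = 66
… (46 more)
Hub → stop 1 → stop 5 → stop 3 → stop 2 → stop 4 → Hub: 5+2+11+20+12+3 = 53  ← best
The minimum is 53.
One optimal route: Hub → stop 1 → stop 5 → stop 3 → stop 2 → stop 4 → Hub (or its reverse).

Shortest round trip = 53 min.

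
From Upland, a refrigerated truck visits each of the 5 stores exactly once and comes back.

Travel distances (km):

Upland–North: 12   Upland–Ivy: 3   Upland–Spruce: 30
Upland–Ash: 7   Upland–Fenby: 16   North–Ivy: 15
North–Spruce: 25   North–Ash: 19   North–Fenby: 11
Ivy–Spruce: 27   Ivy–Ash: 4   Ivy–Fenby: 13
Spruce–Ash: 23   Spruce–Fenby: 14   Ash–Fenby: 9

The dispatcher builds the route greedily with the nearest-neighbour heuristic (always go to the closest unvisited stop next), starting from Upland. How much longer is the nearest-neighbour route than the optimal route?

15 km longer than the optimal tour.

Upland: Ivy=3, Ash=7, North=12, Fenby=16, Spruce=30 ⇒ Ivy
Ivy: Ash=4, Fenby=13, North=15, Spruce=27 ⇒ Ash
Ash: Fenby=9, North=19, Spruce=23 ⇒ Fenby
Fenby: North=11, Spruce=14 ⇒ North
North: Spruce=25 ⇒ Spruce
NN route Upland → Ivy → Ash → Fenby → North → Spruce → Upland costs 82.
Optimal: Upland → North → Spruce → Fenby → Ash → Ivy → Upland costs 67 (by enumerating all 60 distinct tours).
Excess = 82 − 67 = 15.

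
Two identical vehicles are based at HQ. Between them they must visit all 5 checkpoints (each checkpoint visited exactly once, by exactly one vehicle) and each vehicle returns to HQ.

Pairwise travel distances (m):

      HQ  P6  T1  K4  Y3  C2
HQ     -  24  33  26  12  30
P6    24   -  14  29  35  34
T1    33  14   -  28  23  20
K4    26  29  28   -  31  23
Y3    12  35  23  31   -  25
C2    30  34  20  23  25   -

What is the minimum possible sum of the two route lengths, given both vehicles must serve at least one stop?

Check every non-empty split of the stops between the two vehicles; for each half take its own optimal tour:
  {P6} + {T1, K4, Y3, C2}: 48 + 104 = 152
  {T1} + {P6, K4, Y3, C2}: 66 + 113 = 179
  {P6, T1} + {K4, Y3, C2}: 71 + 86 = 157
  {K4} + {P6, T1, Y3, C2}: 52 + 95 = 147
  {P6, K4} + {T1, Y3, C2}: 79 + 85 = 164
  {T1, K4} + {P6, Y3, C2}: 87 + 95 = 182
  … (15 splits in total)
  {Y3} + {P6, T1, K4, C2}: 24 + 107 = 131  ← best
Best: vehicle 1 HQ → Y3 → HQ = 24; vehicle 2 HQ → P6 → T1 → C2 → K4 → HQ = 107; combined 131.

Minimum combined distance: 131 m.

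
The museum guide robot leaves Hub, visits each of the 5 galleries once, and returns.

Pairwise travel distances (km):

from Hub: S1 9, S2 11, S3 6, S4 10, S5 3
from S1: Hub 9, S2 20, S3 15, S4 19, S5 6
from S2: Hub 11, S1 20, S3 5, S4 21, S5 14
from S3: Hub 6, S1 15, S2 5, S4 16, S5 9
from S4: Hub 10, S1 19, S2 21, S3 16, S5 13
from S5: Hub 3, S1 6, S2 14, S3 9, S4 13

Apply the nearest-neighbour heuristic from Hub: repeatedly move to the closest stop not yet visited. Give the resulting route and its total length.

From Hub: distances to unvisited — S5=3, S3=6, S1=9, S4=10, S2=11. Nearest is S5 (3).
From S5: distances to unvisited — S1=6, S3=9, S4=13, S2=14. Nearest is S1 (6).
From S1: distances to unvisited — S3=15, S4=19, S2=20. Nearest is S3 (15).
From S3: distances to unvisited — S2=5, S4=16. Nearest is S2 (5).
From S2: distances to unvisited — S4=21. Nearest is S4 (21).
Return S4→Hub: 10.
Total = 3 + 6 + 15 + 5 + 21 + 10 = 60.

60 km along Hub → S5 → S1 → S3 → S2 → S4 → Hub.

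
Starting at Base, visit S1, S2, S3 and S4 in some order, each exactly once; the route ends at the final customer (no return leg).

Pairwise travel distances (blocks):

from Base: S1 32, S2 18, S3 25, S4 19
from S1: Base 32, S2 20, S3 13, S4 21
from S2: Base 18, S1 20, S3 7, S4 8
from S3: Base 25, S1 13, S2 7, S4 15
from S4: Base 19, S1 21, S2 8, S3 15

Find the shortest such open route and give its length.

47 blocks — the minimum one-way total.

There are 4! = 24 possible orderings.
Base - S1 - S2 - S3 - S4: 32+20+7+15 = 74
Base - S1 - S2 - S4 - S3: 32+20+8+15 = 75
Base - S1 - S3 - S2 - S4: 32+13+7+8 = 60
Base - S1 - S3 - S4 - S2: 32+13+15+8 = 68
Base - S1 - S4 - S2 - S3: 32+21+8+7 = 68
Base - S1 - S4 - S3 - S2: 32+21+15+7 = 75
Base - S2 - S1 - S3 - S4: 18+20+13+15 = 66
Base - S2 - S1 - S4 - S3: 18+20+21+15 = 74
Base - S2 - S3 - S1 - S4: 18+7+13+21 = 59
Base - S2 - S3 - S4 - S1: 18+7+15+21 = 61
Base - S2 - S4 - S1 - S3: 18+8+21+13 = 60
Base - S2 - S4 - S3 - S1: 18+8+15+13 = 54
Base - S3 - S1 - S2 - S4: 25+13+20+8 = 66
Base - S3 - S1 - S4 - S2: 25+13+21+8 = 67
… (10 more)
Base - S4 - S2 - S3 - S1: 19+8+7+13 = 47  ← best
The minimum is 47.
One shortest path: Base → S4 → S2 → S3 → S1.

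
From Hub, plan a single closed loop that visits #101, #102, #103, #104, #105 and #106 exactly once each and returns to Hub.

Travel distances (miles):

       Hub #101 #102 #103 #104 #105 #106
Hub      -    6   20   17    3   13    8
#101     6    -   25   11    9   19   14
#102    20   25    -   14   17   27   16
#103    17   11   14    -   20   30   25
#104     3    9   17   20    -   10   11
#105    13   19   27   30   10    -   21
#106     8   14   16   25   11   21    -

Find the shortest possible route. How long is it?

81 miles — the shortest possible round trip.

With 6 stops there are 6!/2 = 360 distinct round trips (a route and its reverse cost the same).
Hub→#101→#102→#103→#104→#105→#106→Hub: 6+25+14+20+10+21+8 = 104
Hub→#101→#102→#103→#104→#106→#105→Hub: 6+25+14+20+11+21+13 = 110
Hub→#101→#102→#103→#105→#104→#106→Hub: 6+25+14+30+10+11+8 = 104
Hub→#101→#102→#103→#105→#106→#104→Hub: 6+25+14+30+21+11+3 = 110
Hub→#101→#102→#103→#106→#104→#105→Hub: 6+25+14+25+11+10+13 = 104
Hub→#101→#102→#103→#106→#105→#104→Hub: 6+25+14+25+21+10+3 = 104
Hub→#101→#102→#104→#103→#105→#106→Hub: 6+25+17+20+30+21+8 = 127
Hub→#101→#102→#104→#103→#106→#105→Hub: 6+25+17+20+25+21+13 = 127
… (352 more)
Hub→#101→#103→#102→#106→#104→#105→Hub: 6+11+14+16+11+10+13 = 81  ← best
The minimum is 81.
One optimal route: Hub → #101 → #103 → #102 → #106 → #104 → #105 → Hub (or its reverse).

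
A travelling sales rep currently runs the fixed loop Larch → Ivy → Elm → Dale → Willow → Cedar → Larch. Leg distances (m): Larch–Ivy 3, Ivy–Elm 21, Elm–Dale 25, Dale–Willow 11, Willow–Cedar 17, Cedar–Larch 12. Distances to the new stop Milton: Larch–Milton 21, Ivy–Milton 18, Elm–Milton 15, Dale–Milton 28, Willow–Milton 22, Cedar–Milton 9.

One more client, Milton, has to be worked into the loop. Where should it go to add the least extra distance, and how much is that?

+12 m — insert Milton between Ivy and Elm.

Insertion cost between consecutive stops i–j is d(i,Milton) + d(Milton,j) − d(i,j):
  between Larch and Ivy: 21 + 18 − 3 = 36
  between Ivy and Elm: 18 + 15 − 21 = 12
  between Elm and Dale: 15 + 28 − 25 = 18
  between Dale and Willow: 28 + 22 − 11 = 39
  between Willow and Cedar: 22 + 9 − 17 = 14
  between Cedar and Larch: 9 + 21 − 12 = 18
Cheapest insertion is between Ivy and Elm, adding 12.
New total = 89 + 12 = 101.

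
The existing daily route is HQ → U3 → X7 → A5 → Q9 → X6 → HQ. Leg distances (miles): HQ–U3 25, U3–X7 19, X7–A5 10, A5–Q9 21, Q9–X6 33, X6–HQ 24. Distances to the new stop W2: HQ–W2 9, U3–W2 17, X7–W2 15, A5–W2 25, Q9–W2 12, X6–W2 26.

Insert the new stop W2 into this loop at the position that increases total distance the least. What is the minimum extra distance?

+1 miles — insert W2 between HQ and U3.

Insertion cost between consecutive stops i–j is d(i,W2) + d(W2,j) − d(i,j):
  between HQ and U3: 9 + 17 − 25 = 1
  between U3 and X7: 17 + 15 − 19 = 13
  between X7 and A5: 15 + 25 − 10 = 30
  between A5 and Q9: 25 + 12 − 21 = 16
  between Q9 and X6: 12 + 26 − 33 = 5
  between X6 and HQ: 26 + 9 − 24 = 11
Cheapest insertion is between HQ and U3, adding 1.
New total = 132 + 1 = 133.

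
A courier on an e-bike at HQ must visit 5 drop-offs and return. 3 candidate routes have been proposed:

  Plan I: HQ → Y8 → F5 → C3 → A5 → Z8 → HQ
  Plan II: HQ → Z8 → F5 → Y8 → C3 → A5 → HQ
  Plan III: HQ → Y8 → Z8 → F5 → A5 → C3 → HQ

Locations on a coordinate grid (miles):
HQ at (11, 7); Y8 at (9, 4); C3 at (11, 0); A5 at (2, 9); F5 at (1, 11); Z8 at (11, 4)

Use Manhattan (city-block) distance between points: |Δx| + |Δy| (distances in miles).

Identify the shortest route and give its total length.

Shortest is Plan III, total 52 miles.

Plan I: 5 + 15 + 21 + 18 + 14 + 3 = 76
Plan II: 3 + 17 + 15 + 6 + 18 + 11 = 70
Plan III: 5 + 2 + 17 + 3 + 18 + 7 = 52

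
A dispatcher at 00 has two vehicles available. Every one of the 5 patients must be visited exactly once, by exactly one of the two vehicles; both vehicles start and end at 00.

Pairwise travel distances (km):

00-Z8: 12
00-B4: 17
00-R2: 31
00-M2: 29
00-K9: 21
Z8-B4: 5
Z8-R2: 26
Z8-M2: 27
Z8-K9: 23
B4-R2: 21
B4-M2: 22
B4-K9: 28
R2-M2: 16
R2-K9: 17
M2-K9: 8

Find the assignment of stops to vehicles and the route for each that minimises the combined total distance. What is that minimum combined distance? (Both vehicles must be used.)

Minimum combined distance: 107 km.

Try each way of splitting the stops between the two vehicles (each non-empty) and, for each split, find the best tour for each vehicle:
  {Z8} + {B4, R2, M2, K9}: 24 + 83 = 107
  {B4} + {Z8, R2, M2, K9}: 34 + 83 = 117
  {Z8, B4} + {R2, M2, K9}: 34 + 76 = 110
  {R2} + {Z8, B4, M2, K9}: 62 + 68 = 130
  {Z8, R2} + {B4, M2, K9}: 69 + 68 = 137
  {B4, R2} + {Z8, M2, K9}: 69 + 68 = 137
  … (15 splits in total)
Best: vehicle 1 00 → Z8 → 00 = 24; vehicle 2 00 → B4 → R2 → M2 → K9 → 00 = 83; combined 107.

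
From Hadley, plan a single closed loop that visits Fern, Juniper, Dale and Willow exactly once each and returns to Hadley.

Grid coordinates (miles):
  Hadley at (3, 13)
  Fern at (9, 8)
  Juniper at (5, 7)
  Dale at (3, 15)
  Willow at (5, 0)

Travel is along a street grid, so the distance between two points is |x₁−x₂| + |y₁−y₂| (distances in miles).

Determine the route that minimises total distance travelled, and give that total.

Hadley - Fern - Juniper - Dale - Willow - Hadley: 11+5+10+17+15 = 58
Hadley - Fern - Juniper - Willow - Dale - Hadley: 11+5+7+17+2 = 42
Hadley - Fern - Dale - Juniper - Willow - Hadley: 11+13+10+7+15 = 56
Hadley - Fern - Dale - Willow - Juniper - Hadley: 11+13+17+7+8 = 56
Hadley - Fern - Willow - Juniper - Dale - Hadley: 11+12+7+10+2 = 42
Hadley - Fern - Willow - Dale - Juniper - Hadley: 11+12+17+10+8 = 58
Hadley - Juniper - Fern - Dale - Willow - Hadley: 8+5+13+17+15 = 58
Hadley - Juniper - Fern - Willow - Dale - Hadley: 8+5+12+17+2 = 44
Hadley - Juniper - Dale - Fern - Willow - Hadley: 8+10+13+12+15 = 58
Hadley - Juniper - Willow - Fern - Dale - Hadley: 8+7+12+13+2 = 42
Hadley - Dale - Fern - Juniper - Willow - Hadley: 2+13+5+7+15 = 42
Hadley - Dale - Juniper - Fern - Willow - Hadley: 2+10+5+12+15 = 44
The minimum is 42.
One optimal route: Hadley → Fern → Juniper → Willow → Dale → Hadley (or its reverse).

Minimum total distance: 42 miles.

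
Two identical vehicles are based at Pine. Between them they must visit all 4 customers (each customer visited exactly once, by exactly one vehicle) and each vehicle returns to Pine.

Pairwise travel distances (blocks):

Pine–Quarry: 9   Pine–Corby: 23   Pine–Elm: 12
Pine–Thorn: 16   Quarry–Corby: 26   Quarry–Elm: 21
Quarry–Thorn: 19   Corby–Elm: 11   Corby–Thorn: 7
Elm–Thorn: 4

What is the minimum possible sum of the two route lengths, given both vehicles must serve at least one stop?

Check every non-empty split of the stops between the two vehicles; for each half take its own optimal tour:
  {Quarry} + {Corby, Elm, Thorn}: 18 + 46 = 64
  {Corby} + {Quarry, Elm, Thorn}: 46 + 44 = 90
  {Quarry, Corby} + {Elm, Thorn}: 58 + 32 = 90
  {Elm} + {Quarry, Corby, Thorn}: 24 + 58 = 82
  {Quarry, Elm} + {Corby, Thorn}: 42 + 46 = 88
  {Corby, Elm} + {Quarry, Thorn}: 46 + 44 = 90
  … (7 splits in total)
Best: vehicle 1 Pine → Quarry → Pine = 18; vehicle 2 Pine → Corby → Thorn → Elm → Pine = 46; combined 64.

Minimum combined distance: 64 blocks.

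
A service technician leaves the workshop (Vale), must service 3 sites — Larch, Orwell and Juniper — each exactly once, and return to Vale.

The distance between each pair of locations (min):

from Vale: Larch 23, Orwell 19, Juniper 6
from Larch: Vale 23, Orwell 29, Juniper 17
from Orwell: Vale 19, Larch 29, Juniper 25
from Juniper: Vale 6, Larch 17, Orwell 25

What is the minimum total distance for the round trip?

There are 3 distinct closed tours to check (reversals are equivalent).
Vale→Larch→Orwell→Juniper→Vale: 23+29+25+6 = 83
Vale→Larch→Juniper→Orwell→Vale: 23+17+25+19 = 84
Vale→Orwell→Larch→Juniper→Vale: 19+29+17+6 = 71
The minimum is 71.
One optimal route: Vale → Orwell → Larch → Juniper → Vale (or its reverse).

71 min — the shortest possible round trip.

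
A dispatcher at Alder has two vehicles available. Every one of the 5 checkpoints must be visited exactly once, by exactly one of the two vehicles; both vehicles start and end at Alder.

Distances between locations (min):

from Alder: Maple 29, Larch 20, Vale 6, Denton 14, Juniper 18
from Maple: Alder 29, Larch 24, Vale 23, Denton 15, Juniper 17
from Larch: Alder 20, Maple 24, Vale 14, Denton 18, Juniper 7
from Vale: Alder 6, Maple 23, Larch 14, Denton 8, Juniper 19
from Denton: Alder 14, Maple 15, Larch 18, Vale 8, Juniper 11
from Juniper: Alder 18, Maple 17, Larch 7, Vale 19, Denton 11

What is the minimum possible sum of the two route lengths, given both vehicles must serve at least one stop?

Minimum combined distance: 85 min.

There are 2^4 − 1 = 15 ways to divide the 5 stops into two non-empty groups. For each, the best each vehicle can do is its own shortest tour through its group:
  {Maple} + {Larch, Vale, Denton, Juniper}: 58 + 52 = 110
  {Larch} + {Maple, Vale, Denton, Juniper}: 40 + 64 = 104
  {Maple, Larch} + {Vale, Denton, Juniper}: 73 + 43 = 116
  {Vale} + {Maple, Larch, Denton, Juniper}: 12 + 73 = 85
  {Maple, Vale} + {Larch, Denton, Juniper}: 58 + 52 = 110
  {Larch, Vale} + {Maple, Denton, Juniper}: 40 + 64 = 104
  … (15 splits in total)
Best: vehicle 1 Alder → Vale → Alder = 12; vehicle 2 Alder → Larch → Juniper → Maple → Denton → Alder = 73; combined 85.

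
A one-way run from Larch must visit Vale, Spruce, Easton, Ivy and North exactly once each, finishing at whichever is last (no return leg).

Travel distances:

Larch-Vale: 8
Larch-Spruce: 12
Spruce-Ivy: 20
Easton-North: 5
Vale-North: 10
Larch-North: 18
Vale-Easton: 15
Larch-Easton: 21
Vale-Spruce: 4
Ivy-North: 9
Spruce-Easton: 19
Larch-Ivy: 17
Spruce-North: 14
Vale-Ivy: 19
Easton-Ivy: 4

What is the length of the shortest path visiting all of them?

There are 5! = 120 possible orderings.
Larch → Vale → Spruce → Easton → Ivy → North: 8+4+19+4+9 = 44
Larch → Vale → Spruce → Easton → North → Ivy: 8+4+19+5+9 = 45
Larch → Vale → Spruce → Ivy → Easton → North: 8+4+20+4+5 = 41
Larch → Vale → Spruce → Ivy → North → Easton: 8+4+20+9+5 = 46
Larch → Vale → Spruce → North → Easton → Ivy: 8+4+14+5+4 = 35
Larch → Vale → Spruce → North → Ivy → Easton: 8+4+14+9+4 = 39
Larch → Vale → Easton → Spruce → Ivy → North: 8+15+19+20+9 = 71
Larch → Vale → Easton → Spruce → North → Ivy: 8+15+19+14+9 = 65
Larch → Vale → Easton → Ivy → Spruce → North: 8+15+4+20+14 = 61
Larch → Vale → Easton → Ivy → North → Spruce: 8+15+4+9+14 = 50
Larch → Vale → Easton → North → Spruce → Ivy: 8+15+5+14+20 = 62
Larch → Vale → Easton → North → Ivy → Spruce: 8+15+5+9+20 = 57
Larch → Vale → Ivy → Spruce → Easton → North: 8+19+20+19+5 = 71
Larch → Vale → Ivy → Spruce → North → Easton: 8+19+20+14+5 = 66
… (106 more)
The minimum is 35.
One shortest path: Larch → Vale → Spruce → North → Easton → Ivy.

Shortest open route: 35.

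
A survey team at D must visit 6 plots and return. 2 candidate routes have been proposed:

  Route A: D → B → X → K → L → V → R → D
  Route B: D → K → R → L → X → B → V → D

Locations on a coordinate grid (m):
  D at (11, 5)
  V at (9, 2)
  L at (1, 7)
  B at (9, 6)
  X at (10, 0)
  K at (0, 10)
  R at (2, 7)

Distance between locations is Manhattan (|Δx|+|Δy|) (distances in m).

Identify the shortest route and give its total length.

Route A: 3 + 7 + 20 + 4 + 13 + 12 + 11 = 70
Route B: 16 + 5 + 1 + 16 + 7 + 4 + 5 = 54

Shortest is Route B, total 54 m.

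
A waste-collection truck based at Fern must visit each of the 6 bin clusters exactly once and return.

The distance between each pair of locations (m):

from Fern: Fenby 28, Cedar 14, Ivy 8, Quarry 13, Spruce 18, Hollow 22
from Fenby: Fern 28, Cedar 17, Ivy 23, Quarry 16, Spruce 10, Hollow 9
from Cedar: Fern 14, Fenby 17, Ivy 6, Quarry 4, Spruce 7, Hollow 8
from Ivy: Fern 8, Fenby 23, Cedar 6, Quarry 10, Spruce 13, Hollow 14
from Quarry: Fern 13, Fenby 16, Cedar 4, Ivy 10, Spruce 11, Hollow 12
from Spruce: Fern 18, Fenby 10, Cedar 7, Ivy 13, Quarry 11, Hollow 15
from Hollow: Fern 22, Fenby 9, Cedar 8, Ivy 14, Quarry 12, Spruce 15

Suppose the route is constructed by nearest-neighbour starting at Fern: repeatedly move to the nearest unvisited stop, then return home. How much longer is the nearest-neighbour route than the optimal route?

From Fern: Ivy=8, Quarry=13, Cedar=14, Spruce=18, Hollow=22, Fenby=28 → choose Ivy (8).
From Ivy: Cedar=6, Quarry=10, Spruce=13, Hollow=14, Fenby=23 → choose Cedar (6).
From Cedar: Quarry=4, Spruce=7, Hollow=8, Fenby=17 → choose Quarry (4).
From Quarry: Spruce=11, Hollow=12, Fenby=16 → choose Spruce (11).
From Spruce: Fenby=10, Hollow=15 → choose Fenby (10).
From Fenby: Hollow=9 → choose Hollow (9).
NN route Fern → Ivy → Cedar → Quarry → Spruce → Fenby → Hollow → Fern costs 70.
Optimal: Fern → Ivy → Cedar → Spruce → Fenby → Hollow → Quarry → Fern costs 65 (by enumerating all 360 distinct tours).
Excess = 70 − 65 = 5.

5 m longer than the optimal tour.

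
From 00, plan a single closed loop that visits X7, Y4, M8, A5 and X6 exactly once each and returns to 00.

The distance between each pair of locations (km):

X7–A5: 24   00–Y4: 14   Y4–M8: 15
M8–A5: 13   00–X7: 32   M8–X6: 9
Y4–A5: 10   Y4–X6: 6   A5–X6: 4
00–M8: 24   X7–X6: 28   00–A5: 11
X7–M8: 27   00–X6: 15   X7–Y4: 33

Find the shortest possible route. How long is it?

Minimum total distance: 91 km.

00→X7→Y4→M8→A5→X6→00: 32+33+15+13+4+15 = 112
00→X7→Y4→M8→X6→A5→00: 32+33+15+9+4+11 = 104
00→X7→Y4→A5→M8→X6→00: 32+33+10+13+9+15 = 112
00→X7→Y4→A5→X6→M8→00: 32+33+10+4+9+24 = 112
00→X7→Y4→X6→M8→A5→00: 32+33+6+9+13+11 = 104
00→X7→Y4→X6→A5→M8→00: 32+33+6+4+13+24 = 112
00→X7→M8→Y4→A5→X6→00: 32+27+15+10+4+15 = 103
00→X7→M8→Y4→X6→A5→00: 32+27+15+6+4+11 = 95
00→X7→M8→A5→Y4→X6→00: 32+27+13+10+6+15 = 103
00→X7→M8→A5→X6→Y4→00: 32+27+13+4+6+14 = 96
00→X7→M8→X6→Y4→A5→00: 32+27+9+6+10+11 = 95
00→X7→M8→X6→A5→Y4→00: 32+27+9+4+10+14 = 96
00→X7→A5→Y4→M8→X6→00: 32+24+10+15+9+15 = 105
00→X7→A5→Y4→X6→M8→00: 32+24+10+6+9+24 = 105
… (46 more)
00→Y4→X6→M8→X7→A5→00: 14+6+9+27+24+11 = 91  ← best
The minimum is 91.
One optimal route: 00 → Y4 → X6 → M8 → X7 → A5 → 00 (or its reverse).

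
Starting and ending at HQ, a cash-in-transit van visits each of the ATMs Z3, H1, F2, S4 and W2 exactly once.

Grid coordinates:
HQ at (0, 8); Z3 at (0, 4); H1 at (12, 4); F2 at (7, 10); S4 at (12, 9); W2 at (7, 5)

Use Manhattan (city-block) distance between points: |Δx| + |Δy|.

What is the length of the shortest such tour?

With 5 stops there are 5!/2 = 60 distinct round trips (a route and its reverse cost the same).
HQ→Z3→H1→F2→S4→W2→HQ: 4+12+11+6+9+10 = 52
HQ→Z3→H1→F2→W2→S4→HQ: 4+12+11+5+9+13 = 54
HQ→Z3→H1→S4→F2→W2→HQ: 4+12+5+6+5+10 = 42
HQ→Z3→H1→S4→W2→F2→HQ: 4+12+5+9+5+9 = 44
HQ→Z3→H1→W2→F2→S4→HQ: 4+12+6+5+6+13 = 46
HQ→Z3→H1→W2→S4→F2→HQ: 4+12+6+9+6+9 = 46
HQ→Z3→F2→H1→S4→W2→HQ: 4+13+11+5+9+10 = 52
HQ→Z3→F2→H1→W2→S4→HQ: 4+13+11+6+9+13 = 56
HQ→Z3→F2→S4→H1→W2→HQ: 4+13+6+5+6+10 = 44
HQ→Z3→F2→S4→W2→H1→HQ: 4+13+6+9+6+16 = 54
HQ→Z3→F2→W2→H1→S4→HQ: 4+13+5+6+5+13 = 46
HQ→Z3→F2→W2→S4→H1→HQ: 4+13+5+9+5+16 = 52
HQ→Z3→S4→H1→F2→W2→HQ: 4+17+5+11+5+10 = 52
HQ→Z3→S4→H1→W2→F2→HQ: 4+17+5+6+5+9 = 46
… (46 more)
HQ→Z3→W2→H1→S4→F2→HQ: 4+8+6+5+6+9 = 38  ← best
The minimum is 38.
One optimal route: HQ → Z3 → W2 → H1 → S4 → F2 → HQ (or its reverse).

38 — the shortest possible round trip.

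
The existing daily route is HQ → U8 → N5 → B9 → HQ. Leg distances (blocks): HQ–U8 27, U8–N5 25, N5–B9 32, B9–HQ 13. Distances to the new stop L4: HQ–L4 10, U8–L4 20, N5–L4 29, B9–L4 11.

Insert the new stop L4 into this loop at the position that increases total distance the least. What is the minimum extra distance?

Insertion cost between consecutive stops i–j is d(i,L4) + d(L4,j) − d(i,j):
  between HQ and U8: 10 + 20 − 27 = 3
  between U8 and N5: 20 + 29 − 25 = 24
  between N5 and B9: 29 + 11 − 32 = 8
  between B9 and HQ: 11 + 10 − 13 = 8
Cheapest insertion is between HQ and U8, adding 3.
New total = 97 + 3 = 100.

Minimum extra distance: 3 blocks, inserting L4 between HQ and U8.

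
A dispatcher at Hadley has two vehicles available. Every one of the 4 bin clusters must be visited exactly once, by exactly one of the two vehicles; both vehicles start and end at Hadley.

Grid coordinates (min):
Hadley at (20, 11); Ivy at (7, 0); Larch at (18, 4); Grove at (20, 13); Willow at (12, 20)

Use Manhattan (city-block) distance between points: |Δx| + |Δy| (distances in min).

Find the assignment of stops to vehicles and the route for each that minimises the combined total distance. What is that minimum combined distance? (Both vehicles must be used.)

70 min — the smallest possible combined total.

There are 2^3 − 1 = 7 ways to divide the 4 stops into two non-empty groups. For each, the best each vehicle can do is its own shortest tour through its group:
  {Ivy} + {Larch, Grove, Willow}: 48 + 48 = 96
  {Larch} + {Ivy, Grove, Willow}: 18 + 66 = 84
  {Ivy, Larch} + {Grove, Willow}: 48 + 34 = 82
  {Grove} + {Ivy, Larch, Willow}: 4 + 66 = 70
  {Ivy, Grove} + {Larch, Willow}: 52 + 48 = 100
  {Larch, Grove} + {Ivy, Willow}: 22 + 66 = 88
  … (7 splits in total)
Best: vehicle 1 Hadley → Grove → Hadley = 4; vehicle 2 Hadley → Larch → Ivy → Willow → Hadley = 66; combined 70.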